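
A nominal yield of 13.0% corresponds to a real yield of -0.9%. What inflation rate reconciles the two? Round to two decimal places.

From (1+r_nom) = (1+r_real)(1+π), we get 1+π = (1 + 13.0%)/(1 − 0.9%) = 1.130/0.991 ≈ 1.14026.
So π ≈ 14.0262%.

14.03%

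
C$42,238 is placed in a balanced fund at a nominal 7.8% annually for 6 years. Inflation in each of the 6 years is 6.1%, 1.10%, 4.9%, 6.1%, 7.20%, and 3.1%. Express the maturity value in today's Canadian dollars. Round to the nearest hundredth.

C$50,234.84

Nominal value at maturity: C$42,238 × (1 + 7.8%)^6 ≈ C$66,285.10.
Price-level factor over 6 years: 1.061 × 1.0110 × 1.049 × 1.061 × 1.0720 × 1.031 ≈ 1.3195044592.
Dividing the nominal maturity value by the price-level factor gives the value in today's money.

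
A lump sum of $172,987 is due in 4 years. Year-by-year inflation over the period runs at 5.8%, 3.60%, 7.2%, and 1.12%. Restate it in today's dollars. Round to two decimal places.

Price-level factor over 4 years: 1.058 × 1.0360 × 1.072 × 1.0112 ≈ 1.1881664070.
Purchasing power today: $172,987 divided by that factor.

$145,591.56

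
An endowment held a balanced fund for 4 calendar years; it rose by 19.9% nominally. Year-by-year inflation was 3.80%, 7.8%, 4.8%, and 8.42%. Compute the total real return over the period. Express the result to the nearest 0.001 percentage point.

-5.696%

Cumulative inflation factor: 1.0380 × 1.078 × 1.048 × 1.0842 ≈ 1.27141.
Nominal growth factor: 1.19900. Real growth factor = 1.19900 / 1.27141 ≈ 0.94304.
Total real return ≈ -5.6955%.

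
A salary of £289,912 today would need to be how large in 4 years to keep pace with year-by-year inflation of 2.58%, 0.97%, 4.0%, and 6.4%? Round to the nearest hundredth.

£332,273.89

Cumulative price-level factor: 1.0258 × 1.0097 × 1.040 × 1.064 ≈ 1.1461198077.
The nominal amount required is £289,912 scaled up by that factor.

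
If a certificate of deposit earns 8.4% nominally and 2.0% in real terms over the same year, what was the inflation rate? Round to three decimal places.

6.275%

From (1+r_nom) = (1+r_real)(1+π), we get 1+π = (1 + 8.4%)/(1 + 2.0%) = 1.084/1.020 ≈ 1.06275.
So π ≈ 6.2745%.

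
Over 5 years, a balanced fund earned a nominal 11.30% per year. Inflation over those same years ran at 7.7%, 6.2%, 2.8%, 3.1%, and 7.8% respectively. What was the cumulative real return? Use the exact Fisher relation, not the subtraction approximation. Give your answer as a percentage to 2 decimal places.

Cumulative inflation factor: 1.077 × 1.062 × 1.028 × 1.031 × 1.078 ≈ 1.30680.
Nominal growth factor: 1.70795. Real growth factor = 1.70795 / 1.30680 ≈ 1.30697.
Total real return ≈ 30.6968%.

30.70%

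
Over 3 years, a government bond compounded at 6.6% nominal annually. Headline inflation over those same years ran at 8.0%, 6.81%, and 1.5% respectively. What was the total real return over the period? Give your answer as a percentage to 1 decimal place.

Cumulative inflation factor: 1.080 × 1.0681 × 1.015 ≈ 1.17085.
Nominal growth factor: 1.21136. Real growth factor = 1.21136 / 1.17085 ≈ 1.03459.
Total real return ≈ 3.4594%.

3.5%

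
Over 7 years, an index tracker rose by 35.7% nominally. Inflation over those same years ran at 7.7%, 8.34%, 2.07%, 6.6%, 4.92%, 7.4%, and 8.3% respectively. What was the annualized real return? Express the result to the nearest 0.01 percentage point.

Cumulative inflation factor: 1.077 × 1.0834 × 1.0207 × 1.066 × 1.0492 × 1.074 × 1.083 ≈ 1.54935.
Nominal growth factor: 1.35700. Real growth factor = 1.35700 / 1.54935 ≈ 0.87585.
Annualized: 0.87585^(1/7) − 1 ≈ -0.01876.

-1.88%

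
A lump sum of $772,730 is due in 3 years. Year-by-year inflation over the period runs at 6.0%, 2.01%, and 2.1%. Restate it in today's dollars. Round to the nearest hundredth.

Price-level factor over 3 years: 1.060 × 1.0201 × 1.021 = 1.104013426.
Purchasing power today: $772,730 divided by that factor.

$699,928.08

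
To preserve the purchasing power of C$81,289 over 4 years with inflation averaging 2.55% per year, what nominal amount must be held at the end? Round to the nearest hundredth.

Cumulative price-level factor: (1+2.55%)^4 ≈ 1.1059682483.
Multiplying C$81,289 by the price-level factor gives the future nominal sum.

C$89,903.05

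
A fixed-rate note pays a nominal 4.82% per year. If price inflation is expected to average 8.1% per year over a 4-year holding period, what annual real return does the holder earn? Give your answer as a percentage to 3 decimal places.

-3.034%

With constant rates the annual real return is the same each year: (1+4.82%)/(1+8.1%) − 1 = -0.03034.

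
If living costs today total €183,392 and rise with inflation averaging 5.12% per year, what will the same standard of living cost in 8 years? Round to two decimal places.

€273,440.73

Cumulative price-level factor: (1+5.12%)^8 ≈ 1.4910177642.
The nominal amount required is €183,392 scaled up by that factor.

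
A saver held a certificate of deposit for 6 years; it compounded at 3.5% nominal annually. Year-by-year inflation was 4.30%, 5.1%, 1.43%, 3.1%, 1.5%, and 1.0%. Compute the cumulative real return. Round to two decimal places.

4.60%

Cumulative inflation factor: 1.0430 × 1.051 × 1.0143 × 1.031 × 1.015 × 1.010 ≈ 1.17517.
Nominal growth factor: 1.22926. Real growth factor = 1.22926 / 1.17517 ≈ 1.04603.
Total real return ≈ 4.6026%.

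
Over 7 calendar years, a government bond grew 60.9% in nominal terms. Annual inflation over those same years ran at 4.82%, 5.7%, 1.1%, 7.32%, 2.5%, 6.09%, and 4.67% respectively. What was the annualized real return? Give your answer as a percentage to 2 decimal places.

Cumulative inflation factor: 1.0482 × 1.057 × 1.011 × 1.0732 × 1.025 × 1.0609 × 1.0467 ≈ 1.36827.
Nominal growth factor: 1.60900. Real growth factor = 1.60900 / 1.36827 ≈ 1.17594.
Annualized: 1.17594^(1/7) − 1 ≈ 0.02342.

2.34%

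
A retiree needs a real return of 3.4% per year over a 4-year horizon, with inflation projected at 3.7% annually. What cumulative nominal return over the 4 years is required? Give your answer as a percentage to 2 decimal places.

Required annual nominal rate: (1+3.4%)(1+3.7%) − 1 = 7.2258%.
Cumulative over 4 years: (1 + 0.072258)^4 − 1 ≈ 0.32190.

32.19%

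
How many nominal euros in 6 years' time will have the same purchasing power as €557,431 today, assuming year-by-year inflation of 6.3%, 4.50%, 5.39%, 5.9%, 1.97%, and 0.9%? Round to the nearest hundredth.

€711,049.15

Cumulative price-level factor: 1.063 × 1.0450 × 1.0539 × 1.059 × 1.0197 × 1.009 ≈ 1.2755823611.
The nominal amount required is €557,431 scaled up by that factor.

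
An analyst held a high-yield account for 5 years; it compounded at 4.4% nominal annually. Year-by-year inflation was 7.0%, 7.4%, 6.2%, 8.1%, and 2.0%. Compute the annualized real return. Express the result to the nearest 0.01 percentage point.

Cumulative inflation factor: 1.070 × 1.074 × 1.062 × 1.081 × 1.020 ≈ 1.34567.
Nominal growth factor: 1.24023. Real growth factor = 1.24023 / 1.34567 ≈ 0.92165.
Annualized: 0.92165^(1/5) − 1 ≈ -0.01619.

-1.62%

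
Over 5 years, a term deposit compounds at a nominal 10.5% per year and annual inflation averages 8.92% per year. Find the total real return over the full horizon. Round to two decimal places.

The annual real rate is (1+10.5%)/(1+8.92%) − 1 = 1.4506%.
Compounded over 5 years: (1 + 0.014506)^5 − 1 ≈ 0.07467.

7.47%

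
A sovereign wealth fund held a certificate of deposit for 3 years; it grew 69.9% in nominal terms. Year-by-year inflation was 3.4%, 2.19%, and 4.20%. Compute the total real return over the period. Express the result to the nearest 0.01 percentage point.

54.31%

Cumulative inflation factor: 1.034 × 1.0219 × 1.0420 ≈ 1.10102.
Nominal growth factor: 1.69900. Real growth factor = 1.69900 / 1.10102 ≈ 1.54311.
Total real return ≈ 54.3109%.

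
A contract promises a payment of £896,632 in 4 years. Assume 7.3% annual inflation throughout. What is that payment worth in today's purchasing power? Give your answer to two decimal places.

£676,418.30

Price-level factor over 4 years: (1 + 7.3%)^4 ≈ 1.3255584662.
Purchasing power today: £896,632 divided by that factor.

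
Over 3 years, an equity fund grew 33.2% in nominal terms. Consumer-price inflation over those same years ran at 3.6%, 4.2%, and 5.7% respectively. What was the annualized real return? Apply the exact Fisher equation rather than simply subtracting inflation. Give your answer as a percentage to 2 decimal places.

5.29%

Cumulative inflation factor: 1.036 × 1.042 × 1.057 ≈ 1.14104.
Nominal growth factor: 1.33200. Real growth factor = 1.33200 / 1.14104 ≈ 1.16735.
Annualized: 1.16735^(1/3) − 1 ≈ 0.05293.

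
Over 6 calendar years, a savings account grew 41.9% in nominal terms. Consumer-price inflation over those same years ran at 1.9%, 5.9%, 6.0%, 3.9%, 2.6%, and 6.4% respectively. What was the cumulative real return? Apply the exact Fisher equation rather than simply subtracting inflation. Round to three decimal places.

9.371%

Cumulative inflation factor: 1.019 × 1.059 × 1.060 × 1.039 × 1.026 × 1.064 ≈ 1.29742.
Nominal growth factor: 1.41900. Real growth factor = 1.41900 / 1.29742 ≈ 1.09371.
Total real return ≈ 9.3709%.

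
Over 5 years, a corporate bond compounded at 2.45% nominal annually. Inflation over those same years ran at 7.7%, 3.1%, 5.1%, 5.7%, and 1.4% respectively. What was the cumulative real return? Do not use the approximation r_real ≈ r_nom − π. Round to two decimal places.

Cumulative inflation factor: 1.077 × 1.031 × 1.051 × 1.057 × 1.014 ≈ 1.25081.
Nominal growth factor: 1.12865. Real growth factor = 1.12865 / 1.25081 ≈ 0.90234.
Total real return ≈ -9.7661%.

-9.77%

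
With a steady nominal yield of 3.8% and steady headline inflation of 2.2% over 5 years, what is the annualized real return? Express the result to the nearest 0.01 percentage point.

1.57%

With constant rates the annual real return is the same each year: (1+3.8%)/(1+2.2%) − 1 = 0.01566.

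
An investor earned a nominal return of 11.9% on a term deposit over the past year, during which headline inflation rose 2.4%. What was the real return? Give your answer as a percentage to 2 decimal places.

Real return via the Fisher equation: (1 + 11.9%)/(1 + 2.4%) − 1 = 1.119/1.024 − 1 ≈ 0.09277.

9.28%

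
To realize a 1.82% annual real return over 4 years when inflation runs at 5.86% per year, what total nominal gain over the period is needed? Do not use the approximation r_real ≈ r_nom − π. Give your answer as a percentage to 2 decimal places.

34.98%

Required annual nominal rate: (1+1.82%)(1+5.86%) − 1 = 7.786652%.
Cumulative over 4 years: (1 + 0.07786652)^4 − 1 ≈ 0.34977.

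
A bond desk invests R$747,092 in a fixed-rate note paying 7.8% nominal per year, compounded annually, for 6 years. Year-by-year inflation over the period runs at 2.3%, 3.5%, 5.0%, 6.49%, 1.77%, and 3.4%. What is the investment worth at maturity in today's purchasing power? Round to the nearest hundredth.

R$941,092.32

Nominal value at maturity: R$747,092 × (1 + 7.8%)^6 ≈ R$1,172,429.27.
Price-level factor over 6 years: 1.023 × 1.035 × 1.050 × 1.0649 × 1.0177 × 1.034 ≈ 1.2458174879.
The maturity value deflated by that factor is the answer in today's purchasing power.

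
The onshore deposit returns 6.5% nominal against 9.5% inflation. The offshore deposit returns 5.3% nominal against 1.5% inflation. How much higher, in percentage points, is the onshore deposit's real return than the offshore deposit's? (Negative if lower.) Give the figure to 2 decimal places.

The onshore deposit real return: 1.065/1.095 − 1 = -2.740%.
The offshore deposit real return: 1.053/1.015 − 1 = 3.744%.
Difference: -2.740 − 3.744 = -6.484 pp.

-6.48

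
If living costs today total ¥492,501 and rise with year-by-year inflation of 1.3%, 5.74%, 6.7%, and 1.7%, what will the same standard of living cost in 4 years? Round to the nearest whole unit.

¥572,455

Cumulative price-level factor: 1.013 × 1.0574 × 1.067 × 1.017 ≈ 1.1623425163.
The nominal amount required is ¥492,501 scaled up by that factor.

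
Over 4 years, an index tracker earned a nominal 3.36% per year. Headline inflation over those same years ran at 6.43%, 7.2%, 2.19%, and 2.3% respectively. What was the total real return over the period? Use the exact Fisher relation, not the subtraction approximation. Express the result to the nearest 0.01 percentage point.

-4.31%

Cumulative inflation factor: 1.0643 × 1.072 × 1.0219 × 1.023 ≈ 1.19273.
Nominal growth factor: 1.14133. Real growth factor = 1.14133 / 1.19273 ≈ 0.95690.
Total real return ≈ -4.3099%.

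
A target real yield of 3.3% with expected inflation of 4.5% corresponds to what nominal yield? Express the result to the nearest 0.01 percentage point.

7.95%

By the Fisher equation, 1 + r_nom = (1 + 3.3%)(1 + 4.5%) = 1.033 × 1.045 = 1.079485.
So r_nom = 7.9485%.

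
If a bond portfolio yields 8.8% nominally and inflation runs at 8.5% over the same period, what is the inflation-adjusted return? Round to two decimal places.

0.28%

Real return via the Fisher equation: (1 + 8.8%)/(1 + 8.5%) − 1 = 1.088/1.085 − 1 ≈ 0.00276.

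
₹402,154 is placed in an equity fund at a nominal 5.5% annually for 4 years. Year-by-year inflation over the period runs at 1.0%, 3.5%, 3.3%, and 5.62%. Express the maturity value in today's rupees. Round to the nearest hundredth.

Nominal value at maturity: ₹402,154 × (1 + 5.5%)^4 ≈ ₹498,198.29.
Price-level factor over 4 years: 1.010 × 1.035 × 1.033 × 1.0562 ≈ 1.1405339261.
Dividing the nominal maturity value by the price-level factor gives the value in today's money.

₹436,811.46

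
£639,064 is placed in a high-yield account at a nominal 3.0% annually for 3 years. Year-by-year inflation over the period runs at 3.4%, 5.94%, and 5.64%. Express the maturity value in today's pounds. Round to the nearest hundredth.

£603,458.11

Nominal value at maturity: £639,064 × (1 + 3.0%)^3 ≈ £698,322.49.
Price-level factor over 3 years: 1.034 × 1.0594 × 1.0564 ≈ 1.1572012654.
The maturity value deflated by that factor is the answer in today's purchasing power.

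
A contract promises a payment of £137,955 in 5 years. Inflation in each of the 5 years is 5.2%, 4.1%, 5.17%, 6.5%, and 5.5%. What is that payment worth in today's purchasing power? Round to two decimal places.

Price-level factor over 5 years: 1.052 × 1.041 × 1.0517 × 1.065 × 1.055 ≈ 1.2940778707.
Purchasing power today: £137,955 divided by that factor.

£106,604.87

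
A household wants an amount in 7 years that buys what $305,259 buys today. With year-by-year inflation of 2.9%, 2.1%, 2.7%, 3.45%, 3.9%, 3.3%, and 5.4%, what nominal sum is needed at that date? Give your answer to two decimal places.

$385,449.08

Cumulative price-level factor: 1.029 × 1.021 × 1.027 × 1.0345 × 1.039 × 1.033 × 1.054 ≈ 1.2626952170.
Multiplying $305,259 by the price-level factor gives the future nominal sum.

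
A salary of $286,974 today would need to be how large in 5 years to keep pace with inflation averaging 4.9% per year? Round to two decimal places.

Cumulative price-level factor: (1+4.9%)^5 ≈ 1.2702155965.
Multiplying $286,974 by the price-level factor gives the future nominal sum.

$364,518.85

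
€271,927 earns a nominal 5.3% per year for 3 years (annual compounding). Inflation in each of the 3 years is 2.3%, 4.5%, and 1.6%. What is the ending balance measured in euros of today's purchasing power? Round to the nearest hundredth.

€292,315.48

Nominal value at maturity: €271,927 × (1 + 5.3%)^3 ≈ €317,495.41.
Price-level factor over 3 years: 1.023 × 1.045 × 1.016 = 1.08613956.
Dividing the nominal maturity value by the price-level factor gives the value in today's money.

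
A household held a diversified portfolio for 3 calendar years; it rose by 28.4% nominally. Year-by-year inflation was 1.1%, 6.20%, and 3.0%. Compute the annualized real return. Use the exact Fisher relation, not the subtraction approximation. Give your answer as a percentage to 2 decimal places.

5.10%

Cumulative inflation factor: 1.011 × 1.0620 × 1.030 ≈ 1.10589.
Nominal growth factor: 1.28400. Real growth factor = 1.28400 / 1.10589 ≈ 1.16105.
Annualized: 1.16105^(1/3) − 1 ≈ 0.05104.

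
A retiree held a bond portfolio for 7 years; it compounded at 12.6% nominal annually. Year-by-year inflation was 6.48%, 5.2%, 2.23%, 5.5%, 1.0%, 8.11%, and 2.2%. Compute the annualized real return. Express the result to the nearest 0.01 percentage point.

7.90%

Cumulative inflation factor: 1.0648 × 1.052 × 1.0223 × 1.055 × 1.010 × 1.0811 × 1.022 ≈ 1.34820.
Nominal growth factor: 2.29493. Real growth factor = 2.29493 / 1.34820 ≈ 1.70222.
Annualized: 1.70222^(1/7) − 1 ≈ 0.07895.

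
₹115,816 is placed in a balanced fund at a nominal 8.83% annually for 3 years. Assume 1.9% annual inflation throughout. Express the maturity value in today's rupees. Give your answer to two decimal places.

Nominal value at maturity: ₹115,816 × (1 + 8.83%)^3 ≈ ₹149,284.41.
Price-level factor over 3 years: (1 + 1.9%)^3 = 1.058089859.
Dividing the nominal maturity value by the price-level factor gives the value in today's money.

₹141,088.59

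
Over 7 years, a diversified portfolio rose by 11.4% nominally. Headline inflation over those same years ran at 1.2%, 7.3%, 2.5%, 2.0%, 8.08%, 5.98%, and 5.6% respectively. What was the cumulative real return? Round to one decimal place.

Cumulative inflation factor: 1.012 × 1.073 × 1.025 × 1.020 × 1.0808 × 1.0598 × 1.056 ≈ 1.37321.
Nominal growth factor: 1.11400. Real growth factor = 1.11400 / 1.37321 ≈ 0.81124.
Total real return ≈ -18.8763%.

-18.9%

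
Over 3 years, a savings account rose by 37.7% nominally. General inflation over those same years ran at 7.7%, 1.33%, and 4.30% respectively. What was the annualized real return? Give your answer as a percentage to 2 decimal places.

Cumulative inflation factor: 1.077 × 1.0133 × 1.0430 ≈ 1.13825.
Nominal growth factor: 1.37700. Real growth factor = 1.37700 / 1.13825 ≈ 1.20975.
Annualized: 1.20975^(1/3) − 1 ≈ 0.06553.

6.55%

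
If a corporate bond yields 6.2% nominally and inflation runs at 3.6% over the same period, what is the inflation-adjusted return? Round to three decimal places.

2.510%

Real return via the Fisher equation: (1 + 6.2%)/(1 + 3.6%) − 1 = 1.062/1.036 − 1 ≈ 0.02510.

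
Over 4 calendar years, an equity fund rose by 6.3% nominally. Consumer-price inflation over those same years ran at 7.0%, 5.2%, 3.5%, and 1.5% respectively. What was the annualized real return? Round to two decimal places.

Cumulative inflation factor: 1.070 × 1.052 × 1.035 × 1.015 ≈ 1.18251.
Nominal growth factor: 1.06300. Real growth factor = 1.06300 / 1.18251 ≈ 0.89893.
Annualized: 0.89893^(1/4) − 1 ≈ -0.02629.

-2.63%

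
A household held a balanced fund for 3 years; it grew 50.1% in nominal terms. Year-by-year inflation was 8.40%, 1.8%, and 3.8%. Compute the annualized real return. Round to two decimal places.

9.43%

Cumulative inflation factor: 1.0840 × 1.018 × 1.038 ≈ 1.14545.
Nominal growth factor: 1.50100. Real growth factor = 1.50100 / 1.14545 ≈ 1.31041.
Annualized: 1.31041^(1/3) − 1 ≈ 0.09430.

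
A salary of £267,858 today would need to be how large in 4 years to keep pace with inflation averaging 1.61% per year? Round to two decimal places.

Cumulative price-level factor: (1+1.61%)^4 ≈ 1.0659720203.
The nominal amount required is £267,858 scaled up by that factor.

£285,529.13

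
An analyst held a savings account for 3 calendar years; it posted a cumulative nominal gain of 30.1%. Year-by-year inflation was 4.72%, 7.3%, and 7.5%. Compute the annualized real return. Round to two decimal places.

Cumulative inflation factor: 1.0472 × 1.073 × 1.075 ≈ 1.20792.
Nominal growth factor: 1.30100. Real growth factor = 1.30100 / 1.20792 ≈ 1.07706.
Annualized: 1.07706^(1/3) − 1 ≈ 0.02505.

2.51%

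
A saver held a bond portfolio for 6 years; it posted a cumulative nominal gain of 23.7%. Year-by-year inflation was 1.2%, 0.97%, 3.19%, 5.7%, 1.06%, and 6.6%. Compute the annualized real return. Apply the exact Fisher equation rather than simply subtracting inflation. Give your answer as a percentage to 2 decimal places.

Cumulative inflation factor: 1.012 × 1.0097 × 1.0319 × 1.057 × 1.0106 × 1.066 ≈ 1.20067.
Nominal growth factor: 1.23700. Real growth factor = 1.23700 / 1.20067 ≈ 1.03026.
Annualized: 1.03026^(1/6) − 1 ≈ 0.00498.

0.50%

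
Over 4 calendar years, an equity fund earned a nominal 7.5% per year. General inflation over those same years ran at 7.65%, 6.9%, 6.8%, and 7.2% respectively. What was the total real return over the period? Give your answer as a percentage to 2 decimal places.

1.36%

Cumulative inflation factor: 1.0765 × 1.069 × 1.068 × 1.072 ≈ 1.31752.
Nominal growth factor: 1.33547. Real growth factor = 1.33547 / 1.31752 ≈ 1.01362.
Total real return ≈ 1.3622%.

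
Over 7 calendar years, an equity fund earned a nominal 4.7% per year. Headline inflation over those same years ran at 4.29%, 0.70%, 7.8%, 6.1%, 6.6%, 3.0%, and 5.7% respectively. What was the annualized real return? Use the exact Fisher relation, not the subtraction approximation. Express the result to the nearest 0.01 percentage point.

-0.15%

Cumulative inflation factor: 1.0429 × 1.0070 × 1.078 × 1.061 × 1.066 × 1.030 × 1.057 ≈ 1.39404.
Nominal growth factor: 1.37920. Real growth factor = 1.37920 / 1.39404 ≈ 0.98935.
Annualized: 0.98935^(1/7) − 1 ≈ -0.00153.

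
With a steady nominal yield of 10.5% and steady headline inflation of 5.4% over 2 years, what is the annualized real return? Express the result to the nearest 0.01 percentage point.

4.84%

With constant rates the annual real return is the same each year: (1+10.5%)/(1+5.4%) − 1 = 0.04839.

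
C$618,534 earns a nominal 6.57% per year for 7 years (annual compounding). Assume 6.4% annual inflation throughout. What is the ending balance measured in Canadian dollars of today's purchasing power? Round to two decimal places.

C$625,485.06

Nominal value at maturity: C$618,534 × (1 + 6.57%)^7 ≈ C$965,624.64.
Price-level factor over 7 years: (1 + 6.4%)^7 ≈ 1.5438012766.
Dividing the nominal maturity value by the price-level factor gives the value in today's money.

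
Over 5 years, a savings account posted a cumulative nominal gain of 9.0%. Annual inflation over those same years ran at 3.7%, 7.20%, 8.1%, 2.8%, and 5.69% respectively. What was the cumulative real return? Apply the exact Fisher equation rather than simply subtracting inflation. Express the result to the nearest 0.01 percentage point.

Cumulative inflation factor: 1.037 × 1.0720 × 1.081 × 1.028 × 1.0569 ≈ 1.30565.
Nominal growth factor: 1.09000. Real growth factor = 1.09000 / 1.30565 ≈ 0.83483.
Total real return ≈ -16.5166%.

-16.52%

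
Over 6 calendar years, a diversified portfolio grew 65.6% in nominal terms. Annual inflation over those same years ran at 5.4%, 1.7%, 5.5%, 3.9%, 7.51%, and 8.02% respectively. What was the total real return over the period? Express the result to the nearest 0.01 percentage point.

21.36%

Cumulative inflation factor: 1.054 × 1.017 × 1.055 × 1.039 × 1.0751 × 1.0802 ≈ 1.36453.
Nominal growth factor: 1.65600. Real growth factor = 1.65600 / 1.36453 ≈ 1.21361.
Total real return ≈ 21.3606%.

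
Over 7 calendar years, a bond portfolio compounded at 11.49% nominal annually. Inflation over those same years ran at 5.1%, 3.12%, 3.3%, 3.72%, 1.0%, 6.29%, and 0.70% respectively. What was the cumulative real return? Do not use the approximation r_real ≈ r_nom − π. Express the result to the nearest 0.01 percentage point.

70.57%

Cumulative inflation factor: 1.051 × 1.0312 × 1.033 × 1.0372 × 1.010 × 1.0629 × 1.0070 ≈ 1.25531.
Nominal growth factor: 2.14117. Real growth factor = 2.14117 / 1.25531 ≈ 1.70569.
Total real return ≈ 70.5688%.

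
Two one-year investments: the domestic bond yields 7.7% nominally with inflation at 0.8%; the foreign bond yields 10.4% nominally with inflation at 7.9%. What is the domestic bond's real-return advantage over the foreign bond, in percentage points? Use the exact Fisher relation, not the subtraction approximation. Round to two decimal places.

4.53

The domestic bond real return: 1.077/1.008 − 1 = 6.845%.
The foreign bond real return: 1.104/1.079 − 1 = 2.317%.
Difference: 6.845 − 2.317 = 4.528 pp.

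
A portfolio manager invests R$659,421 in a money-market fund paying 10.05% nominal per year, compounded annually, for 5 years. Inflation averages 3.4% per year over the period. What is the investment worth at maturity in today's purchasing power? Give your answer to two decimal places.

Nominal value at maturity: R$659,421 × (1 + 10.05%)^5 ≈ R$1,064,419.96.
Price-level factor over 5 years: (1 + 3.4%)^5 ≈ 1.1819597671.
Dividing the nominal maturity value by the price-level factor gives the value in today's money.

R$900,555.15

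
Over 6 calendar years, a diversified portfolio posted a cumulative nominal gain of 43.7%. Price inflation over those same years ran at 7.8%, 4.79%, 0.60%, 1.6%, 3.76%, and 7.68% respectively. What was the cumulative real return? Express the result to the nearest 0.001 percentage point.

Cumulative inflation factor: 1.078 × 1.0479 × 1.0060 × 1.016 × 1.0376 × 1.0768 ≈ 1.29002.
Nominal growth factor: 1.43700. Real growth factor = 1.43700 / 1.29002 ≈ 1.11394.
Total real return ≈ 11.3939%.

11.394%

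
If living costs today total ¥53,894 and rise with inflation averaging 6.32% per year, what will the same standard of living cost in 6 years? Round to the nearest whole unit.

¥77,845

Cumulative price-level factor: (1+6.32%)^6 ≈ 1.4444077421.
Multiplying ¥53,894 by the price-level factor gives the future nominal sum.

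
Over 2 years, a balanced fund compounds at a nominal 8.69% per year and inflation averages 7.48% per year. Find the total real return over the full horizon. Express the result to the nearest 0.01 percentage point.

The annual real rate is (1+8.69%)/(1+7.48%) − 1 = 1.1258%.
Compounded over 2 years: (1 + 0.011258)^2 − 1 ≈ 0.02264.

2.26%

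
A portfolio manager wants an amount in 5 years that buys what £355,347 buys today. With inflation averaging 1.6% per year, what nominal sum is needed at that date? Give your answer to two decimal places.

£384,699.12

Cumulative price-level factor: (1+1.6%)^5 ≈ 1.0826012887.
The nominal amount required is £355,347 scaled up by that factor.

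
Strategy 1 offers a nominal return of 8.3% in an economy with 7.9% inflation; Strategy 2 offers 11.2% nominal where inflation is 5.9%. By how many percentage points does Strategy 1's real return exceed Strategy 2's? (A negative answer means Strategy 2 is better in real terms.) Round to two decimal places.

-4.63

Strategy 1 real return: 1.083/1.079 − 1 = 0.371%.
Strategy 2 real return: 1.112/1.059 − 1 = 5.005%.
Difference: 0.371 − 5.005 = -4.634 pp.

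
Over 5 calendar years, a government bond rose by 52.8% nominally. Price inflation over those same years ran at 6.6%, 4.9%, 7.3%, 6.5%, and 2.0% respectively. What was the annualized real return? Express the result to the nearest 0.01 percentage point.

3.23%

Cumulative inflation factor: 1.066 × 1.049 × 1.073 × 1.065 × 1.020 ≈ 1.30341.
Nominal growth factor: 1.52800. Real growth factor = 1.52800 / 1.30341 ≈ 1.17231.
Annualized: 1.17231^(1/5) − 1 ≈ 0.03231.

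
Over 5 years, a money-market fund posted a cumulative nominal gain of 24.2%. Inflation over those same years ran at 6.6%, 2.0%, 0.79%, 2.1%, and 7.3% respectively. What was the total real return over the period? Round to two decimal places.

3.45%

Cumulative inflation factor: 1.066 × 1.020 × 1.0079 × 1.021 × 1.073 ≈ 1.20061.
Nominal growth factor: 1.24200. Real growth factor = 1.24200 / 1.20061 ≈ 1.03448.
Total real return ≈ 3.4478%.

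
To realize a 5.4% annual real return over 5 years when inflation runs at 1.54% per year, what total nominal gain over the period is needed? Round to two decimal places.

40.41%

Required annual nominal rate: (1+5.4%)(1+1.54%) − 1 = 7.02316%.
Cumulative over 5 years: (1 + 0.0702316)^5 − 1 ≈ 0.40407.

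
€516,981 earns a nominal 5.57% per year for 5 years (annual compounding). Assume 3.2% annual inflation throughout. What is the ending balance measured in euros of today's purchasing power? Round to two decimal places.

Nominal value at maturity: €516,981 × (1 + 5.57%)^5 ≈ €677,918.04.
Price-level factor over 5 years: (1 + 3.2%)^5 ≈ 1.1705729564.
The maturity value deflated by that factor is the answer in today's purchasing power.

€579,133.52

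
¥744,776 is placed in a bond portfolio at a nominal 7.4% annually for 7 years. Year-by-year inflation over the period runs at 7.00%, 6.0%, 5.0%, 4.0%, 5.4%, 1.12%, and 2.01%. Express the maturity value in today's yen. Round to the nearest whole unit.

Nominal value at maturity: ¥744,776 × (1 + 7.4%)^7 ≈ ¥1,227,597.
Price-level factor over 7 years: 1.0700 × 1.060 × 1.050 × 1.040 × 1.054 × 1.0112 × 1.0201 ≈ 1.3465816770.
The maturity value deflated by that factor is the answer in today's purchasing power.

¥911,639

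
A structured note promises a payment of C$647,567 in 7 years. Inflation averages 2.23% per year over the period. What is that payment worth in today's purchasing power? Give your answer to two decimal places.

Price-level factor over 7 years: (1 + 2.23%)^7 ≈ 1.1669399969.
Purchasing power today: C$647,567 divided by that factor.

C$554,927.42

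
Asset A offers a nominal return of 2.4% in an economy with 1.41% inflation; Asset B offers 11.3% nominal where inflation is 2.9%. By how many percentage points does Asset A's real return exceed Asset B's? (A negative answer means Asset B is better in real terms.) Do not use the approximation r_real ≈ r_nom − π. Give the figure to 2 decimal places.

Asset A real return: 1.024/1.0141 − 1 = 0.976%.
Asset B real return: 1.113/1.029 − 1 = 8.163%.
Difference: 0.976 − 8.163 = -7.187 pp.

-7.19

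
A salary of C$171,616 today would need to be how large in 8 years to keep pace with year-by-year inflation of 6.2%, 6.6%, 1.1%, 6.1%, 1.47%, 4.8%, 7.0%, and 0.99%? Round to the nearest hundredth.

Cumulative price-level factor: 1.062 × 1.066 × 1.011 × 1.061 × 1.0147 × 1.048 × 1.070 × 1.0099 ≈ 1.3954341716.
Multiplying C$171,616 by the price-level factor gives the future nominal sum.

C$239,478.83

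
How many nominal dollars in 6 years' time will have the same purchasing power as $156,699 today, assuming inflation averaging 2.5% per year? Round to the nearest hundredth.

Cumulative price-level factor: (1+2.5%)^6 ≈ 1.1596934182.
Multiplying $156,699 by the price-level factor gives the future nominal sum.

$181,722.80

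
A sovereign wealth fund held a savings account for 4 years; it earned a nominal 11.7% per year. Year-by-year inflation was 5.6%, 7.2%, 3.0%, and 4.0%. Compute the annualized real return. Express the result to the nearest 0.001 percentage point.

6.444%

Cumulative inflation factor: 1.056 × 1.072 × 1.030 × 1.040 ≈ 1.21263.
Nominal growth factor: 1.55673. Real growth factor = 1.55673 / 1.21263 ≈ 1.28376.
Annualized: 1.28376^(1/4) − 1 ≈ 0.06444.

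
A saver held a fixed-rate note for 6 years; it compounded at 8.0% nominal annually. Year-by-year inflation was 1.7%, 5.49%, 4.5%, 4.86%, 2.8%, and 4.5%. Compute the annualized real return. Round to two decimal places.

Cumulative inflation factor: 1.017 × 1.0549 × 1.045 × 1.0486 × 1.028 × 1.045 ≈ 1.26290.
Nominal growth factor: 1.58687. Real growth factor = 1.58687 / 1.26290 ≈ 1.25654.
Annualized: 1.25654^(1/6) − 1 ≈ 0.03879.

3.88%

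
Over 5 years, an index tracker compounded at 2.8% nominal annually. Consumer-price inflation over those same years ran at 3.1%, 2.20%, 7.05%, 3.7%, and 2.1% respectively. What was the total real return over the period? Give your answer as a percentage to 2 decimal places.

Cumulative inflation factor: 1.031 × 1.0220 × 1.0705 × 1.037 × 1.021 ≈ 1.19427.
Nominal growth factor: 1.14806. Real growth factor = 1.14806 / 1.19427 ≈ 0.96131.
Total real return ≈ -3.8687%.

-3.87%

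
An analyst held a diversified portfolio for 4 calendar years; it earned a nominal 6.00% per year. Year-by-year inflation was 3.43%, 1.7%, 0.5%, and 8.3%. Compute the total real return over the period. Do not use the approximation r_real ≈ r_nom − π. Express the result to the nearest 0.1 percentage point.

Cumulative inflation factor: 1.0343 × 1.017 × 1.005 × 1.083 ≈ 1.14489.
Nominal growth factor: 1.26248. Real growth factor = 1.26248 / 1.14489 ≈ 1.10271.
Total real return ≈ 10.2710%.

10.3%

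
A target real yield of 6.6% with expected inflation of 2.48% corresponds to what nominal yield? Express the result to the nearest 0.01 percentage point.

9.24%

By the Fisher equation, 1 + r_nom = (1 + 6.6%)(1 + 2.48%) = 1.066 × 1.0248 = 1.0924368.
So r_nom = 9.24368%.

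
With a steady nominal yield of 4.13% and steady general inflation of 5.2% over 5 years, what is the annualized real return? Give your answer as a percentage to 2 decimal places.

-1.02%

With constant rates the annual real return is the same each year: (1+4.13%)/(1+5.2%) − 1 = -0.01017.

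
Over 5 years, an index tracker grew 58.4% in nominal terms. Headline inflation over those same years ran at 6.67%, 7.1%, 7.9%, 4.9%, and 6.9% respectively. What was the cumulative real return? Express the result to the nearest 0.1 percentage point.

Cumulative inflation factor: 1.0667 × 1.071 × 1.079 × 1.049 × 1.069 ≈ 1.38231.
Nominal growth factor: 1.58400. Real growth factor = 1.58400 / 1.38231 ≈ 1.14591.
Total real return ≈ 14.5905%.

14.6%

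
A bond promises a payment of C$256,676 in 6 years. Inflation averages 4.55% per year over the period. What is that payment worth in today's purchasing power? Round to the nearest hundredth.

C$196,535.51

Price-level factor over 6 years: (1 + 4.55%)^6 ≈ 1.3060031455.
Purchasing power today: C$256,676 divided by that factor.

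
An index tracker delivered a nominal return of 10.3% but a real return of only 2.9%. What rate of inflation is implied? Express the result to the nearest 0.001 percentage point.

7.191%

From (1+r_nom) = (1+r_real)(1+π), we get 1+π = (1 + 10.3%)/(1 + 2.9%) = 1.103/1.029 ≈ 1.07191.
So π ≈ 7.1914%.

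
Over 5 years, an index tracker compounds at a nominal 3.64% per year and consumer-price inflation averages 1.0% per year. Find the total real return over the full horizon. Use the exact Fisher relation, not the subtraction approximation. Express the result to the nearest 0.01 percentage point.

13.77%

The annual real rate is (1+3.64%)/(1+1.0%) − 1 = 2.6139%.
Compounded over 5 years: (1 + 0.026139)^5 − 1 ≈ 0.13771.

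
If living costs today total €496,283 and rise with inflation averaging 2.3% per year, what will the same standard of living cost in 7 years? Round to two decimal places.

€581,914.04

Cumulative price-level factor: (1+2.3%)^7 ≈ 1.1725447756.
The nominal amount required is €496,283 scaled up by that factor.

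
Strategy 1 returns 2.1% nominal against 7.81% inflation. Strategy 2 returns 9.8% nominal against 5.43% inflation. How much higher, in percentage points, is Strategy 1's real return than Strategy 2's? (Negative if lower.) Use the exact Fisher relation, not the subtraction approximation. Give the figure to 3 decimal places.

Strategy 1 real return: 1.021/1.0781 − 1 = -5.2964%.
Strategy 2 real return: 1.098/1.0543 − 1 = 4.1449%.
Difference: -5.2964 − 4.1449 = -9.4413 pp.

-9.441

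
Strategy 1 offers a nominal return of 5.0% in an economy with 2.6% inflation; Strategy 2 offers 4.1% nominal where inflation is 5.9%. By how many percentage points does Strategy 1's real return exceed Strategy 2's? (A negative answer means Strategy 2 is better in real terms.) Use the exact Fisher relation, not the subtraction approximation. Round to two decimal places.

Strategy 1 real return: 1.050/1.026 − 1 = 2.339%.
Strategy 2 real return: 1.041/1.059 − 1 = -1.700%.
Difference: 2.339 − (-1.700) = 4.039 pp.

4.04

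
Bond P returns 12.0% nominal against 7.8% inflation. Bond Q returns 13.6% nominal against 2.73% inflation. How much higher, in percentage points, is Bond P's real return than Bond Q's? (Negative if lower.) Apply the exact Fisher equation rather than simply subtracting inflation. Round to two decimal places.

Bond P real return: 1.120/1.078 − 1 = 3.896%.
Bond Q real return: 1.136/1.0273 − 1 = 10.581%.
Difference: 3.896 − 10.581 = -6.685 pp.

-6.69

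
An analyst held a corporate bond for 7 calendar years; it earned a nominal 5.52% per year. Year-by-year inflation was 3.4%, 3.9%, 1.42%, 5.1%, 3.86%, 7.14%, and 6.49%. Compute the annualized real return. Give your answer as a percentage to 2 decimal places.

Cumulative inflation factor: 1.034 × 1.039 × 1.0142 × 1.051 × 1.0386 × 1.0714 × 1.0649 ≈ 1.35697.
Nominal growth factor: 1.45661. Real growth factor = 1.45661 / 1.35697 ≈ 1.07343.
Annualized: 1.07343^(1/7) − 1 ≈ 0.01017.

1.02%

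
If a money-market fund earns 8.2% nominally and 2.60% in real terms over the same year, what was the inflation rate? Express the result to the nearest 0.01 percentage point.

From (1+r_nom) = (1+r_real)(1+π), we get 1+π = (1 + 8.2%)/(1 + 2.60%) = 1.082/1.0260 ≈ 1.05458.
So π ≈ 5.4581%.

5.46%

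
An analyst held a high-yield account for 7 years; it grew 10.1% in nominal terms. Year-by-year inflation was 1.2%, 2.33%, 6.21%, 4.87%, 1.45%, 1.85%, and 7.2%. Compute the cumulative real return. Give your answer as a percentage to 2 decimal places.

-13.83%

Cumulative inflation factor: 1.012 × 1.0233 × 1.0621 × 1.0487 × 1.0145 × 1.0185 × 1.072 ≈ 1.27764.
Nominal growth factor: 1.10100. Real growth factor = 1.10100 / 1.27764 ≈ 0.86175.
Total real return ≈ -13.8254%.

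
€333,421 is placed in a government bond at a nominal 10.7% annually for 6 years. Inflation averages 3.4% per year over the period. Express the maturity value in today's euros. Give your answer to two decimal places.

Nominal value at maturity: €333,421 × (1 + 10.7%)^6 ≈ €613,590.57.
Price-level factor over 6 years: (1 + 3.4%)^6 ≈ 1.2221463992.
Dividing the nominal maturity value by the price-level factor gives the value in today's money.

€502,059.79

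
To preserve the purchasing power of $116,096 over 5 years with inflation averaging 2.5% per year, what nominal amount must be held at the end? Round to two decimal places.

$131,351.97

Cumulative price-level factor: (1+2.5%)^5 ≈ 1.1314082129.
Multiplying $116,096 by the price-level factor gives the future nominal sum.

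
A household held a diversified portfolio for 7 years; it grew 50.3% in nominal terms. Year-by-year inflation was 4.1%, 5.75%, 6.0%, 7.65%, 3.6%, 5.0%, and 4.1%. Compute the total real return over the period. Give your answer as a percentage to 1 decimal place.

Cumulative inflation factor: 1.041 × 1.0575 × 1.060 × 1.0765 × 1.036 × 1.050 × 1.041 ≈ 1.42250.
Nominal growth factor: 1.50300. Real growth factor = 1.50300 / 1.42250 ≈ 1.05659.
Total real return ≈ 5.6594%.

5.7%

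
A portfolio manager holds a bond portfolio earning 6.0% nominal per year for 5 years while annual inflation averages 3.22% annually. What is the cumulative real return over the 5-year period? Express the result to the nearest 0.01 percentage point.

The annual real rate is (1+6.0%)/(1+3.22%) − 1 = 2.6933%.
Compounded over 5 years: (1 + 0.026933)^5 − 1 ≈ 0.14212.

14.21%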